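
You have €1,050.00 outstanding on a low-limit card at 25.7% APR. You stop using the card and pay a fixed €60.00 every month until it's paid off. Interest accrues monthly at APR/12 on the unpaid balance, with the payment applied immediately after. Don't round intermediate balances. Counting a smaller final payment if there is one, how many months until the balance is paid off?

23 months

Monthly rate r = 25.7%/12 = 2.14167% = 0.0214167.
Recurrence: B ← B·(1+r) − €60.00.
Month 1: interest €22.49; balance after payment €1,012.49.
Month 2: interest €21.68; balance after payment €974.17.
Closed form: n = −ln(1 − rB₀/P)/ln(1+r) = −ln(0.62521)/ln(1.02142) ≈ 22.164, so the balance reaches zero during payment 23.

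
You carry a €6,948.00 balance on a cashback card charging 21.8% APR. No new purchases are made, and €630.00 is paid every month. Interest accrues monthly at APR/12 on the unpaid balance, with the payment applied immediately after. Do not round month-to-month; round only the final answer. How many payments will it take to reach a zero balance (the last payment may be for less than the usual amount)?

13 payments

Monthly rate r = 21.8%/12 = 1.81667% = 0.0181667.
Recurrence: B ← B·(1+r) − €630.00.
Month 1: interest €126.22; balance after payment €6,444.22.
Month 2: interest €117.07; balance after payment €5,931.29.
Closed form: n = −ln(1 − rB₀/P)/ln(1+r) = −ln(0.79965)/ln(1.01817) ≈ 12.419, so the balance reaches zero during payment 13.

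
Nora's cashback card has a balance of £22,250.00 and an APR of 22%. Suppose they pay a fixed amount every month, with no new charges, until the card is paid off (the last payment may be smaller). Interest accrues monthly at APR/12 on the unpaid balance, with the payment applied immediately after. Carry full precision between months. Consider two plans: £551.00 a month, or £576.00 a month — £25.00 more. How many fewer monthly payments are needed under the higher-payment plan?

7 fewer payments

Monthly rate r = 22%/12 = 1.83333% = 0.0183333.
At £551.00/mo: n = ⌈−ln(1 − rB₀/P)/ln(1+r)⌉ = 75 payments (last £119.96); total interest = total paid − £22,250.00 = £18,643.96.
At £576.00/mo: 68 payments (last £458.63); total interest £16,800.63.
Payments saved = 75 − 68 = 7.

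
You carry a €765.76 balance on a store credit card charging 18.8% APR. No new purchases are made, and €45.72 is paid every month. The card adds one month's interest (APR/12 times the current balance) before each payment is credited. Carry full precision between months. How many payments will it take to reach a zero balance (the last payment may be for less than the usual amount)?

20 months

Monthly rate r = 18.8%/12 = 1.56667% = 0.0156667.
Recurrence: B ← B·(1+r) − €45.72.
Month 1: interest €12.00; balance after payment €732.04.
Month 2: interest €11.47; balance after payment €697.79.
Closed form: n = −ln(1 − rB₀/P)/ln(1+r) = −ln(0.7376)/ln(1.01567) ≈ 19.579, so the balance reaches zero during payment 20.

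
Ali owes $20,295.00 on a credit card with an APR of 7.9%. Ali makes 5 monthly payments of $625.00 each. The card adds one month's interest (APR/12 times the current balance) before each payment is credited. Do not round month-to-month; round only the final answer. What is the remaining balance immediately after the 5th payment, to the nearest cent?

$17,805.48

Monthly rate r = 7.9%/12 = 0.658333% = 0.00658333.
Each month: B ← B·(1+r) − $625.00.
Month 1: interest $133.61; balance after payment $19,803.61.
Month 2: interest $130.37; balance after payment $19,308.98.
Month 3: interest $127.12; balance after payment $18,811.10.
Month 4: interest $123.84; balance after payment $18,309.94.
Month 5: interest $120.54; balance after payment $17,805.48.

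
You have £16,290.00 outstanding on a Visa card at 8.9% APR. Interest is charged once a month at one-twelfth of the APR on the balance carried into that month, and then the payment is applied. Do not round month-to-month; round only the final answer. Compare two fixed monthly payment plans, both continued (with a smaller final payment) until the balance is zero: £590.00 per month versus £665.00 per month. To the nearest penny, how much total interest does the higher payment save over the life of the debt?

Monthly rate r = 8.9%/12 = 0.741667% = 0.00741667.
At £590.00/mo: n = ⌈−ln(1 − rB₀/P)/ln(1+r)⌉ = 32 payments (last £5.01); total interest = total paid − £16,290.00 = £2,005.01.
At £665.00/mo: 28 payments (last £89.50); total interest £1,754.50.
Interest saved = £2,005.01 − £1,754.50 = £250.51.

£250.51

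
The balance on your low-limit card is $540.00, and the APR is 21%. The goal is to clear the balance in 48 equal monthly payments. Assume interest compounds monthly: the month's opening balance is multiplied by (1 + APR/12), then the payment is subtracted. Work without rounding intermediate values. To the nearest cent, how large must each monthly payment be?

Monthly rate r = 21%/12 = 1.75% = 0.0175.
Level-payment amortization: P = B₀·r / (1 − (1+r)^(−n)) = 540.00·0.0175 / (1 − 1.0175^(−48)).
Denominator 1 − (1+r)^(−48) = 0.565141523.
P = 9.45 / 0.565141523 ≈ 16.72.

$16.72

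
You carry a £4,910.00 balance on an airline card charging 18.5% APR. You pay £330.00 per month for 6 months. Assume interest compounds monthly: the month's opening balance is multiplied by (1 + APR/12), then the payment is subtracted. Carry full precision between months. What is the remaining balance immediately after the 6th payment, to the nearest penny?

£3,324.14

Monthly rate r = 18.5%/12 = 1.54167% = 0.0154167.
Each month: B ← B·(1+r) − £330.00.
Month 1: interest £75.70; balance after payment £4,655.70.
Month 2: interest £71.78; balance after payment £4,397.47.
Month 3: interest £67.79; balance after payment £4,135.27.
Month 4: interest £63.75; balance after payment £3,869.02.
Month 5: interest £59.65; balance after payment £3,598.66.
Month 6: interest £55.48; balance after payment £3,324.14.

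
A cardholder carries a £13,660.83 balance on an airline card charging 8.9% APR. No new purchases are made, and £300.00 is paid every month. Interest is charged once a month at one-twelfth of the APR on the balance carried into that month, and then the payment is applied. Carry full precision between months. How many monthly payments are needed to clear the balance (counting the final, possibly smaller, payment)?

Monthly rate r = 8.9%/12 = 0.741667% = 0.00741667.
Recurrence: B ← B·(1+r) − £300.00.
Month 1: interest £101.32; balance after payment £13,462.15.
Month 2: interest £99.84; balance after payment £13,261.99.
Closed form: n = −ln(1 − rB₀/P)/ln(1+r) = −ln(0.66227)/ln(1.00742) ≈ 55.767, so the balance reaches zero during payment 56.

56 payments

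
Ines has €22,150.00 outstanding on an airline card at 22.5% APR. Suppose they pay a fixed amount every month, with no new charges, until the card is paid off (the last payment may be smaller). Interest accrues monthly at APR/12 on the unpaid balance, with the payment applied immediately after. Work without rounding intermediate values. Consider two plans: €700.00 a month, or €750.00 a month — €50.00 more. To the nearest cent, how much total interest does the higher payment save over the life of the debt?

Monthly rate r = 22.5%/12 = 1.875% = 0.01875.
At €700.00/mo: n = ⌈−ln(1 − rB₀/P)/ln(1+r)⌉ = 49 payments (last €303.87); total interest = total paid − €22,150.00 = €11,753.87.
At €750.00/mo: 44 payments (last €328.39); total interest €10,428.39.
Interest saved = €11,753.87 − €10,428.39 = €1,325.48.

€1,325.48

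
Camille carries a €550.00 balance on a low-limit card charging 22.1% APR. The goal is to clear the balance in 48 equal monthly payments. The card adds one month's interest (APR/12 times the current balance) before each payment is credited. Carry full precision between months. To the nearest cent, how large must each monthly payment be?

€17.36

Monthly rate r = 22.1%/12 = 1.84167% = 0.0184167.
Level-payment amortization: P = B₀·r / (1 − (1+r)^(−n)) = 550.00·0.0184167 / (1 − 1.01842^(−48)).
Denominator 1 − (1+r)^(−48) = 0.583537316.
P = 10.1292 / 0.583537316 ≈ 17.36.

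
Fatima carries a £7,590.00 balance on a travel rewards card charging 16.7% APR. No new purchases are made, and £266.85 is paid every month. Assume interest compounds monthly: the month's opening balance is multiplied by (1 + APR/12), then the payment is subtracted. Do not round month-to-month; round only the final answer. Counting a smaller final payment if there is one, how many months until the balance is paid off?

37 months

Monthly rate r = 16.7%/12 = 1.39167% = 0.0139167.
Recurrence: B ← B·(1+r) − £266.85.
Month 1: interest £105.63; balance after payment £7,428.78.
Month 2: interest £103.38; balance after payment £7,265.31.
Closed form: n = −ln(1 − rB₀/P)/ln(1+r) = −ln(0.60417)/ln(1.01392) ≈ 36.460, so the balance reaches zero during payment 37.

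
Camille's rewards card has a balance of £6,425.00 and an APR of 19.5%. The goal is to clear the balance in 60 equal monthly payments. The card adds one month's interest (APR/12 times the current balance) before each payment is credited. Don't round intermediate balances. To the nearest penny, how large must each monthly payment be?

Monthly rate r = 19.5%/12 = 1.625% = 0.01625.
Level-payment amortization: P = B₀·r / (1 − (1+r)^(−n)) = 6425.00·0.01625 / (1 − 1.01625^(−60)).
Denominator 1 − (1+r)^(−60) = 0.619839943.
P = 104.406 / 0.619839943 ≈ 168.44.

£168.44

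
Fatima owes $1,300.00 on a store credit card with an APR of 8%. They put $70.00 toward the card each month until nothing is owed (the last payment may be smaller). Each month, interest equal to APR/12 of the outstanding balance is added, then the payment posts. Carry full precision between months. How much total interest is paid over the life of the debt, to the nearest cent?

Monthly rate r = 8%/12 = 0.666667% = 0.00666667.
Payoff takes n = ⌈−ln(1 − rB₀/P)/ln(1+r)⌉ = ⌈19.892⌉ = 20 payments; the last is $62.45.
Total paid = 19·$70.00 + $62.45 = $1,392.45.
Total interest = total paid − principal = $1,392.45 − $1,300.00 = $92.45.

$92.45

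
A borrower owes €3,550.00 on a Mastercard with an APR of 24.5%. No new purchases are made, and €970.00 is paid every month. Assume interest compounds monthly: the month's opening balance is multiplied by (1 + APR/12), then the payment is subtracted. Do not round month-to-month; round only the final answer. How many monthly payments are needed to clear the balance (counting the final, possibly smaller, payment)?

4 payments

Monthly rate r = 24.5%/12 = 2.04167% = 0.0204167.
Recurrence: B ← B·(1+r) − €970.00.
Month 1: interest €72.48; balance after payment €2,652.48.
Month 2: interest €54.15; balance after payment €1,736.63.
Month 3: interest €35.46; balance after payment €802.09.
Month 4: interest €16.38; balance after payment €0.00.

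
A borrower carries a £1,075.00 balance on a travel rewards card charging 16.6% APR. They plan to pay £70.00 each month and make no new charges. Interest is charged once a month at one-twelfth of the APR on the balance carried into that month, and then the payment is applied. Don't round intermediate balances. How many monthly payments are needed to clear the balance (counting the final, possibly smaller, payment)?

18 months

Monthly rate r = 16.6%/12 = 1.38333% = 0.0138333.
Recurrence: B ← B·(1+r) − £70.00.
Month 1: interest £14.87; balance after payment £1,019.87.
Month 2: interest £14.11; balance after payment £963.98.
Closed form: n = −ln(1 − rB₀/P)/ln(1+r) = −ln(0.78756)/ln(1.01383) ≈ 17.383, so the balance reaches zero during payment 18.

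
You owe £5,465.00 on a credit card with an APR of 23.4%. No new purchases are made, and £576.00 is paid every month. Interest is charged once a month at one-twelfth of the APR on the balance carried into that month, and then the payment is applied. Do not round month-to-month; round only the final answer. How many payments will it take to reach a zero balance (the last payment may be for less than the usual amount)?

Monthly rate r = 23.4%/12 = 1.95% = 0.0195.
Recurrence: B ← B·(1+r) − £576.00.
Month 1: interest £106.57; balance after payment £4,995.57.
Month 2: interest £97.41; balance after payment £4,516.98.
Closed form: n = −ln(1 − rB₀/P)/ln(1+r) = −ln(0.81499)/ln(1.0195) ≈ 10.593, so the balance reaches zero during payment 11.

11 payments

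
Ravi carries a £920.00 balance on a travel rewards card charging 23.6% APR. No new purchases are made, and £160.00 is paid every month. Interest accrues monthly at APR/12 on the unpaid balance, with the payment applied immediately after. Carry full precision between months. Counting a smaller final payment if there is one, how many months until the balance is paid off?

7 months

Monthly rate r = 23.6%/12 = 1.96667% = 0.0196667.
Recurrence: B ← B·(1+r) − £160.00.
Month 1: interest £18.09; balance after payment £778.09.
Month 2: interest £15.30; balance after payment £633.40.
Closed form: n = −ln(1 − rB₀/P)/ln(1+r) = −ln(0.88692)/ln(1.01967) ≈ 6.162, so the balance reaches zero during payment 7.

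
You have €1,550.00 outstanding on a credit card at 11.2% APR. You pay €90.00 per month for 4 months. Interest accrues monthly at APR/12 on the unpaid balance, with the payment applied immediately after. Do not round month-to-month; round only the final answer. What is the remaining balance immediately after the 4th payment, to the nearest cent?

€1,243.61

Monthly rate r = 11.2%/12 = 0.933333% = 0.00933333.
Each month: B ← B·(1+r) − €90.00.
Month 1: interest €14.47; balance after payment €1,474.47.
Month 2: interest €13.76; balance after payment €1,398.23.
Month 3: interest €13.05; balance after payment €1,321.28.
Month 4: interest €12.33; balance after payment €1,243.61.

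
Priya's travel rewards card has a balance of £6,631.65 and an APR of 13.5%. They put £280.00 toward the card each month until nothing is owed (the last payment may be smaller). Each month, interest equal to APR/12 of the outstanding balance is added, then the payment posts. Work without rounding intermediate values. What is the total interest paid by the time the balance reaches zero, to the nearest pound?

£1,124

Monthly rate r = 13.5%/12 = 1.125% = 0.01125.
Payoff takes n = ⌈−ln(1 − rB₀/P)/ln(1+r)⌉ = ⌈27.698⌉ = 28 payments; the last is £195.70.
Total paid = 27·£280.00 + £195.70 = £7,755.70.
Total interest = total paid − principal = £7,755.70 − £6,631.65 = £1,124.05.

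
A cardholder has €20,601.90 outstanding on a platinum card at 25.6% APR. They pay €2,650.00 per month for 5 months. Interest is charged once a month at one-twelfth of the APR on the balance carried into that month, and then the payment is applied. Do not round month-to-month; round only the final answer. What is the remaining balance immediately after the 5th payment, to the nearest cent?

Monthly rate r = 25.6%/12 = 2.13333% = 0.0213333.
Each month: B ← B·(1+r) − €2,650.00.
Month 1: interest €439.51; balance after payment €18,391.41.
Month 2: interest €392.35; balance after payment €16,133.76.
Month 3: interest €344.19; balance after payment €13,827.94.
Month 4: interest €295.00; balance after payment €11,472.94.
Month 5: interest €244.76; balance after payment €9,067.70.

€9,067.70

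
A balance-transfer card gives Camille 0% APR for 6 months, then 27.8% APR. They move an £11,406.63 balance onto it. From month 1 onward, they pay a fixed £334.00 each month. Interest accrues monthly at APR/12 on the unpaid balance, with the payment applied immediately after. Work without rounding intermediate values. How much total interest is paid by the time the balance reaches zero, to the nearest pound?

Promo months 1–6 at r₀ = 0%/12 = 0; months 7+ at r₁ = 27.8%/12 = 0.0231667.
After month 6 (no interest yet): B = £11,406.63 − 6·£334.00 = £9,402.63.
Then at r₁ with £334.00/mo: n₂ = −ln(1 − r₁·B/P)/ln(1+r₁) ≈ 46.11 → 47 more payments.
Total paid = 52·£334.00 + £37.65 = £17,405.65; interest = £17,405.65 − £11,406.63 = £5,999.02.

£5,999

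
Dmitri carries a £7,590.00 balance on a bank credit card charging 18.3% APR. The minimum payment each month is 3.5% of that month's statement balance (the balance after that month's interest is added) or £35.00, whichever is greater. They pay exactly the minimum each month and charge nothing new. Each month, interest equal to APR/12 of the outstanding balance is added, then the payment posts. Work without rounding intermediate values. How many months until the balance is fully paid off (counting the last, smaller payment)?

Monthly rate r = 18.3%/12 = 1.525% = 0.01525.
While 3.5% of the post-interest balance exceeds £35.00, each month B ← (B·(1+r))·(1 − 0.035), i.e. B shrinks by the factor (1+r)·0.965 = 0.97972.
This holds for months 1–100. Entering month 101 the balance is £977.85; 3.5% of the post-interest balance is now below £35.00, so the flat £35.00 minimum applies from here.
From month 101 a fixed £35.00 at rate r clears £977.85 in 37 more payments. Total: 100 + 37 = 137 months.

137 months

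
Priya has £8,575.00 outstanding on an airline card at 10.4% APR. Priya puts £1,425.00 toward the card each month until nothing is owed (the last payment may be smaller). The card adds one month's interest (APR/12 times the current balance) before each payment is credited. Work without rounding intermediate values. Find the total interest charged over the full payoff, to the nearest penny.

Monthly rate r = 10.4%/12 = 0.866667% = 0.00866667.
Payoff takes n = ⌈−ln(1 − rB₀/P)/ln(1+r)⌉ = ⌈6.207⌉ = 7 payments; the last is £295.81.
Total paid = 6·£1,425.00 + £295.81 = £8,845.81.
Total interest = total paid − principal = £8,845.81 − £8,575.00 = £270.81.

£270.81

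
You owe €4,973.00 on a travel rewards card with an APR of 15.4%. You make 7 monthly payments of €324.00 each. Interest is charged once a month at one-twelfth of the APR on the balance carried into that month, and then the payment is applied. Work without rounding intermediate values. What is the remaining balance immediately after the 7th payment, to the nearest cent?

Monthly rate r = 15.4%/12 = 1.28333% = 0.0128333.
Each month: B ← B·(1+r) − €324.00.
Month 1: interest €63.82; balance after payment €4,712.82.
Month 2: interest €60.48; balance after payment €4,449.30.
Month 3: interest €57.10; balance after payment €4,182.40.
Month 4: interest €53.67; balance after payment €3,912.07.
Month 5: interest €50.20; balance after payment €3,638.28.
Month 6: interest €46.69; balance after payment €3,360.97.
Month 7: interest €43.13; balance after payment €3,080.10.

€3,080.10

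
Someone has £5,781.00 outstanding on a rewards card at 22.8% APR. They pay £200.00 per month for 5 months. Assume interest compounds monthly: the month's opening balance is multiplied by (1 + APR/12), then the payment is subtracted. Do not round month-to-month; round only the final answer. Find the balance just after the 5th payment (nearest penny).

Monthly rate r = 22.8%/12 = 1.9% = 0.019.
Each month: B ← B·(1+r) − £200.00.
Month 1: interest £109.84; balance after payment £5,690.84.
Month 2: interest £108.13; balance after payment £5,598.96.
Month 3: interest £106.38; balance after payment £5,505.35.
Month 4: interest £104.60; balance after payment £5,409.95.
Month 5: interest £102.79; balance after payment £5,312.74.

£5,312.74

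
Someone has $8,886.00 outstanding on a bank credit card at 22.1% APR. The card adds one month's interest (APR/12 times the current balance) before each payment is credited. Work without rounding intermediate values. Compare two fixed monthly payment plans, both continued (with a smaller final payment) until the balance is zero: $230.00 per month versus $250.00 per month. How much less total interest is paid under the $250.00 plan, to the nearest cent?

$1,104.42

Monthly rate r = 22.1%/12 = 1.84167% = 0.0184167.
At $230.00/mo: n = ⌈−ln(1 − rB₀/P)/ln(1+r)⌉ = 69 payments (last $27.98); total interest = total paid − $8,886.00 = $6,781.98.
At $250.00/mo: 59 payments (last $63.56); total interest $5,677.56.
Interest saved = $6,781.98 − $5,677.56 = $1,104.42.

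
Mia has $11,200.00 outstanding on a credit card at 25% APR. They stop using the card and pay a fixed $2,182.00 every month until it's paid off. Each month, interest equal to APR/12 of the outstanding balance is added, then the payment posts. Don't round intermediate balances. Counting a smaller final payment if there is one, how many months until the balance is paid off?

6 months

Monthly rate r = 25%/12 = 2.08333% = 0.0208333.
Recurrence: B ← B·(1+r) − $2,182.00.
Month 1: interest $233.33; balance after payment $9,251.33.
Month 2: interest $192.74; balance after payment $7,262.07.
Month 3: interest $151.29; balance after payment $5,231.36.
Month 4: interest $108.99; balance after payment $3,158.35.
Month 5: interest $65.80; balance after payment $1,042.15.
Month 6: interest $21.71; balance after payment $0.00.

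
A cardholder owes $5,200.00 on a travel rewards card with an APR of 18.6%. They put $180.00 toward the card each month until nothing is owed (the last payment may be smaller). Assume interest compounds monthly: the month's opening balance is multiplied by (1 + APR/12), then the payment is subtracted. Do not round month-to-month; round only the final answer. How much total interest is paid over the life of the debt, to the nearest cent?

Monthly rate r = 18.6%/12 = 1.55% = 0.0155.
Payoff takes n = ⌈−ln(1 − rB₀/P)/ln(1+r)⌉ = ⌈38.606⌉ = 39 payments; the last is $109.43.
Total paid = 38·$180.00 + $109.43 = $6,949.43.
Total interest = total paid − principal = $6,949.43 − $5,200.00 = $1,749.43.

$1,749.43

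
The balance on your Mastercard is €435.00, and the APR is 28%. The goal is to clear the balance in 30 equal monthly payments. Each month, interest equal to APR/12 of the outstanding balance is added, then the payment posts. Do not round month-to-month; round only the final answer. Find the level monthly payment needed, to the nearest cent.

€20.32

Monthly rate r = 28%/12 = 2.33333% = 0.0233333.
Level-payment amortization: P = B₀·r / (1 − (1+r)^(−n)) = 435.00·0.0233333 / (1 − 1.02333^(−30)).
Denominator 1 − (1+r)^(−30) = 0.49940515.
P = 10.15 / 0.49940515 ≈ 20.32.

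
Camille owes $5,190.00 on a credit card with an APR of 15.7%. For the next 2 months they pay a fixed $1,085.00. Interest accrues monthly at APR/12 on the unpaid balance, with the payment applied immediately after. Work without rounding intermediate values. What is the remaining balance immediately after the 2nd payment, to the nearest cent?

Monthly rate r = 15.7%/12 = 1.30833% = 0.0130833.
Each month: B ← B·(1+r) − $1,085.00.
Month 1: interest $67.90; balance after payment $4,172.90.
Month 2: interest $54.60; balance after payment $3,142.50.

$3,142.50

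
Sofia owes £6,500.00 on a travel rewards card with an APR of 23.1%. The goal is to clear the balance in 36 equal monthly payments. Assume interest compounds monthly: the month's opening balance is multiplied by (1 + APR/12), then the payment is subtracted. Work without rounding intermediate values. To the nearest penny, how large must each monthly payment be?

Monthly rate r = 23.1%/12 = 1.925% = 0.01925.
Level-payment amortization: P = B₀·r / (1 − (1+r)^(−n)) = 6500.00·0.01925 / (1 − 1.01925^(−36)).
Denominator 1 − (1+r)^(−36) = 0.49662218.
P = 125.125 / 0.49662218 ≈ 251.95.

£251.95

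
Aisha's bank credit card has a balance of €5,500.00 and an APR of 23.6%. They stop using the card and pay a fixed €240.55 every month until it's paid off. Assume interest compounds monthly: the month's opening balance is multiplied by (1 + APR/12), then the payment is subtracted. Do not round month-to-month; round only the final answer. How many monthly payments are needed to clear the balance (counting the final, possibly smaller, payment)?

Monthly rate r = 23.6%/12 = 1.96667% = 0.0196667.
Recurrence: B ← B·(1+r) − €240.55.
Month 1: interest €108.17; balance after payment €5,367.62.
Month 2: interest €105.56; balance after payment €5,232.63.
Closed form: n = −ln(1 − rB₀/P)/ln(1+r) = −ln(0.55034)/ln(1.01967) ≈ 30.665, so the balance reaches zero during payment 31.

31 payments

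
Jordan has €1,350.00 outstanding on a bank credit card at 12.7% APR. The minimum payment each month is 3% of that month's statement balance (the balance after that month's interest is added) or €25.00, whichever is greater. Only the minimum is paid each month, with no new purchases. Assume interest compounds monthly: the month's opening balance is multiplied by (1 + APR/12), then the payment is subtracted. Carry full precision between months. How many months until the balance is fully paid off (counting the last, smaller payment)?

66 months

Monthly rate r = 12.7%/12 = 1.05833% = 0.0105833.
While 3% of the post-interest balance exceeds €25.00, each month B ← (B·(1+r))·(1 − 0.03), i.e. B shrinks by the factor (1+r)·0.97 = 0.98027.
This holds for months 1–25. Entering month 26 the balance is €820.22; 3% of the post-interest balance is now below €25.00, so the flat €25.00 minimum applies from here.
From month 26 a fixed €25.00 at rate r clears €820.22 in 41 more payments. Total: 25 + 41 = 66 months.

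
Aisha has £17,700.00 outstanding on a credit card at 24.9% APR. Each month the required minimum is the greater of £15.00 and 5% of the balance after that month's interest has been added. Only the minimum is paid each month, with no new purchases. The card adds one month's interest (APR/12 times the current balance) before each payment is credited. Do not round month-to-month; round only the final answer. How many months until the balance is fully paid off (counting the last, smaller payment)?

159 months

Monthly rate r = 24.9%/12 = 2.075% = 0.02075.
While 5% of the post-interest balance exceeds £15.00, each month B ← (B·(1+r))·(1 − 0.05), i.e. B shrinks by the factor (1+r)·0.95 = 0.96971.
This holds for months 1–134. Entering month 135 the balance is £287.17; 5% of the post-interest balance is now below £15.00, so the flat £15.00 minimum applies from here.
From month 135 a fixed £15.00 at rate r clears £287.17 in 25 more payments. Total: 134 + 25 = 159 months.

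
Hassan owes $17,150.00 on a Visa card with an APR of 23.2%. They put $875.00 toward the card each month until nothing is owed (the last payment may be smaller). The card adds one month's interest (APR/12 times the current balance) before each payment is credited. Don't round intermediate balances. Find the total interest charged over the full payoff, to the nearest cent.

$4,616.08

Monthly rate r = 23.2%/12 = 1.93333% = 0.0193333.
Payoff takes n = ⌈−ln(1 − rB₀/P)/ln(1+r)⌉ = ⌈24.874⌉ = 25 payments; the last is $766.08.
Total paid = 24·$875.00 + $766.08 = $21,766.08.
Total interest = total paid − principal = $21,766.08 − $17,150.00 = $4,616.08.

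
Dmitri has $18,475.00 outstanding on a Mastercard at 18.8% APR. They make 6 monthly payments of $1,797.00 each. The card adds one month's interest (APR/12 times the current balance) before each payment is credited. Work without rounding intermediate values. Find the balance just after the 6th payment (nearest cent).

$9,067.89

Monthly rate r = 18.8%/12 = 1.56667% = 0.0156667.
Each month: B ← B·(1+r) − $1,797.00.
Month 1: interest $289.44; balance after payment $16,967.44.
Month 2: interest $265.82; balance after payment $15,436.26.
Month 3: interest $241.83; balance after payment $13,881.10.
Month 4: interest $217.47; balance after payment $12,301.57.
Month 5: interest $192.72; balance after payment $10,697.29.
Month 6: interest $167.59; balance after payment $9,067.89.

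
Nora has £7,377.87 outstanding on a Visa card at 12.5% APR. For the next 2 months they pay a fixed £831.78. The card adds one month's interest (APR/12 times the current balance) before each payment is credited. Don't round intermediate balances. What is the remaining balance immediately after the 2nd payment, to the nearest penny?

Monthly rate r = 12.5%/12 = 1.04167% = 0.0104167.
Each month: B ← B·(1+r) − £831.78.
Month 1: interest £76.85; balance after payment £6,622.94.
Month 2: interest £68.99; balance after payment £5,860.15.

£5,860.15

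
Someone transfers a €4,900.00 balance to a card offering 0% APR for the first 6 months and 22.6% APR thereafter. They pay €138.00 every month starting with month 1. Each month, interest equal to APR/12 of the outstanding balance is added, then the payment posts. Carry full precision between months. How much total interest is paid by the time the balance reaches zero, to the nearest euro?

€1,929

Promo months 1–6 at r₀ = 0%/12 = 0; months 7+ at r₁ = 22.6%/12 = 0.0188333.
After month 6 (no interest yet): B = €4,900.00 − 6·€138.00 = €4,072.00.
Then at r₁ with €138.00/mo: n₂ = −ln(1 − r₁·B/P)/ln(1+r₁) ≈ 43.48 → 44 more payments.
Total paid = 49·€138.00 + €66.87 = €6,828.87; interest = €6,828.87 − €4,900.00 = €1,928.87.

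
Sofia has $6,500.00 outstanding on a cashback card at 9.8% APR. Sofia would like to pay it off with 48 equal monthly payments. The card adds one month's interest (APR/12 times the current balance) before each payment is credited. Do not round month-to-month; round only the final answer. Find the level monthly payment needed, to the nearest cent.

$164.23

Monthly rate r = 9.8%/12 = 0.816667% = 0.00816667.
Level-payment amortization: P = B₀·r / (1 − (1+r)^(−n)) = 6500.00·0.00816667 / (1 − 1.00817^(−48)).
Denominator 1 − (1+r)^(−48) = 0.323219305.
P = 53.0833 / 0.323219305 ≈ 164.23.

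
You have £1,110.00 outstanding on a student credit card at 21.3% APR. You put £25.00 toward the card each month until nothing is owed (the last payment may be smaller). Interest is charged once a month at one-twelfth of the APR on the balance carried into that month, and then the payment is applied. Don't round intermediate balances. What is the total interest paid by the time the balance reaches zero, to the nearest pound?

£1,095

Monthly rate r = 21.3%/12 = 1.775% = 0.01775.
Payoff takes n = ⌈−ln(1 − rB₀/P)/ln(1+r)⌉ = ⌈88.190⌉ = 89 payments; the last is £4.78.
Total paid = 88·£25.00 + £4.78 = £2,204.78.
Total interest = total paid − principal = £2,204.78 − £1,110.00 = £1,094.78.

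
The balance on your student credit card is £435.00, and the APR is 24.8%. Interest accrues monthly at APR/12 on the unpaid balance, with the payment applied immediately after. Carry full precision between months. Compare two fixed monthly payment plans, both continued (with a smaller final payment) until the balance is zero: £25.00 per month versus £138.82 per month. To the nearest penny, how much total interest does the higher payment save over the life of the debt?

£90.06

Monthly rate r = 24.8%/12 = 2.06667% = 0.0206667.
At £25.00/mo: n = ⌈−ln(1 − rB₀/P)/ln(1+r)⌉ = 22 payments (last £19.70); total interest = total paid − £435.00 = £109.70.
At £138.82/mo: 4 payments (last £38.18); total interest £19.64.
Interest saved = £109.70 − £19.64 = £90.06.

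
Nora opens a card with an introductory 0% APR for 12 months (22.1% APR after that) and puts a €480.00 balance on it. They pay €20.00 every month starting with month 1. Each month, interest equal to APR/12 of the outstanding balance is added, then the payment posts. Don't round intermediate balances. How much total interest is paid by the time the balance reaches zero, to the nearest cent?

Promo months 1–12 at r₀ = 0%/12 = 0; months 13+ at r₁ = 22.1%/12 = 0.0184167.
After month 12 (no interest yet): B = €480.00 − 12·€20.00 = €240.00.
Then at r₁ with €20.00/mo: n₂ = −ln(1 − r₁·B/P)/ln(1+r₁) ≈ 13.69 → 14 more payments.
Total paid = 25·€20.00 + €13.74 = €513.74; interest = €513.74 − €480.00 = €33.74.

€33.74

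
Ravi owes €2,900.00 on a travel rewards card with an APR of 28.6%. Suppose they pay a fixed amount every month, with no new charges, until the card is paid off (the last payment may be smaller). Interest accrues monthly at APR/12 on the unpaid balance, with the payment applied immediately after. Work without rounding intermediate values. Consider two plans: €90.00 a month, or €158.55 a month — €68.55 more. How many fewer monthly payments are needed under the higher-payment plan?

Monthly rate r = 28.6%/12 = 2.38333% = 0.0238333.
At €90.00/mo: n = ⌈−ln(1 − rB₀/P)/ln(1+r)⌉ = 63 payments (last €2.03); total interest = total paid − €2,900.00 = €2,682.03.
At €158.55/mo: 25 payments (last €49.45); total interest €954.65.
Payments saved = 63 − 25 = 38.

38 fewer payments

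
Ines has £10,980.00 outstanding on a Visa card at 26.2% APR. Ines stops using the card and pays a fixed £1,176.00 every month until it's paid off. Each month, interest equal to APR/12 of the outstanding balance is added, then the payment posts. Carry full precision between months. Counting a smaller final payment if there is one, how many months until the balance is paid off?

11 months

Monthly rate r = 26.2%/12 = 2.18333% = 0.0218333.
Recurrence: B ← B·(1+r) − £1,176.00.
Month 1: interest £239.73; balance after payment £10,043.73.
Month 2: interest £219.29; balance after payment £9,087.02.
Closed form: n = −ln(1 − rB₀/P)/ln(1+r) = −ln(0.79615)/ln(1.02183) ≈ 10.555, so the balance reaches zero during payment 11.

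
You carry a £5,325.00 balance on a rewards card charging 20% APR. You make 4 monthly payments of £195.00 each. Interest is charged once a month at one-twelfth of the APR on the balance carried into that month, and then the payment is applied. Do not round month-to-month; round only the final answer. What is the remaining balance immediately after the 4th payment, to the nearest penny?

£4,889.26

Monthly rate r = 20%/12 = 1.66667% = 0.0166667.
Each month: B ← B·(1+r) − £195.00.
Month 1: interest £88.75; balance after payment £5,218.75.
Month 2: interest £86.98; balance after payment £5,110.73.
Month 3: interest £85.18; balance after payment £5,000.91.
Month 4: interest £83.35; balance after payment £4,889.26.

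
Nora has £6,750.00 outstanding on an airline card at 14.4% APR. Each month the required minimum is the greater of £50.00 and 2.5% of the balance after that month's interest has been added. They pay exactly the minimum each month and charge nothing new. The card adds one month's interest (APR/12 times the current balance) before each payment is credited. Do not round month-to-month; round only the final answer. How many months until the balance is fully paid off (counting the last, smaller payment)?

146 months

Monthly rate r = 14.4%/12 = 1.2% = 0.012.
While 2.5% of the post-interest balance exceeds £50.00, each month B ← (B·(1+r))·(1 − 0.025), i.e. B shrinks by the factor (1+r)·0.975 = 0.9867.
This holds for months 1–92. Entering month 93 the balance is £1,969.41; 2.5% of the post-interest balance is now below £50.00, so the flat £50.00 minimum applies from here.
From month 93 a fixed £50.00 at rate r clears £1,969.41 in 54 more payments. Total: 92 + 54 = 146 months.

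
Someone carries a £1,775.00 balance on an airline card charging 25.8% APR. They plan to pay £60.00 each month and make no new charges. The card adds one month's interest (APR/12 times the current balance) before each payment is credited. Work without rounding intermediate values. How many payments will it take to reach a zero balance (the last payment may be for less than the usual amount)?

Monthly rate r = 25.8%/12 = 2.15% = 0.0215.
Recurrence: B ← B·(1+r) − £60.00.
Month 1: interest £38.16; balance after payment £1,753.16.
Month 2: interest £37.69; balance after payment £1,730.86.
Closed form: n = −ln(1 − rB₀/P)/ln(1+r) = −ln(0.36396)/ln(1.0215) ≈ 47.514, so the balance reaches zero during payment 48.

48 months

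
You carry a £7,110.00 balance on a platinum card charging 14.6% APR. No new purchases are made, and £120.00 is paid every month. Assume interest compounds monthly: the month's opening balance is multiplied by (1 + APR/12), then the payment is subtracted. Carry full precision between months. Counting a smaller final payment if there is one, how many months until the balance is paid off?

Monthly rate r = 14.6%/12 = 1.21667% = 0.0121667.
Recurrence: B ← B·(1+r) − £120.00.
Month 1: interest £86.50; balance after payment £7,076.51.
Month 2: interest £86.10; balance after payment £7,042.60.
Closed form: n = −ln(1 − rB₀/P)/ln(1+r) = −ln(0.27913)/ln(1.01217) ≈ 105.521, so the balance reaches zero during payment 106.

106 payments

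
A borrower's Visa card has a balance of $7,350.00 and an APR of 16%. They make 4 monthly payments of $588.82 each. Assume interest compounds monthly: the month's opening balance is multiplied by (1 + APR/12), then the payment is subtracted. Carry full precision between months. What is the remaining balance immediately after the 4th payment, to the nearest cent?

$5,347.10

Monthly rate r = 16%/12 = 1.33333% = 0.0133333.
Each month: B ← B·(1+r) − $588.82.
Month 1: interest $98.00; balance after payment $6,859.18.
Month 2: interest $91.46; balance after payment $6,361.82.
Month 3: interest $84.82; balance after payment $5,857.82.
Month 4: interest $78.10; balance after payment $5,347.10.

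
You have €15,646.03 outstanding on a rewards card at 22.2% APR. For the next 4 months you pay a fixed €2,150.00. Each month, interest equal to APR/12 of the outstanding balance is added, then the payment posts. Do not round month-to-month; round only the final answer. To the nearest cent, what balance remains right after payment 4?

Monthly rate r = 22.2%/12 = 1.85% = 0.0185.
Each month: B ← B·(1+r) − €2,150.00.
Month 1: interest €289.45; balance after payment €13,785.48.
Month 2: interest €255.03; balance after payment €11,890.51.
Month 3: interest €219.97; balance after payment €9,960.49.
Month 4: interest €184.27; balance after payment €7,994.76.

€7,994.76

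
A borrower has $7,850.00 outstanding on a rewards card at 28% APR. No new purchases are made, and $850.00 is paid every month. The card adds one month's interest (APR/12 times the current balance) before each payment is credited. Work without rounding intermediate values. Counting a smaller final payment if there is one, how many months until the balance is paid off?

Monthly rate r = 28%/12 = 2.33333% = 0.0233333.
Recurrence: B ← B·(1+r) − $850.00.
Month 1: interest $183.17; balance after payment $7,183.17.
Month 2: interest $167.61; balance after payment $6,500.77.
Closed form: n = −ln(1 − rB₀/P)/ln(1+r) = −ln(0.78451)/ln(1.02333) ≈ 10.522, so the balance reaches zero during payment 11.

11 months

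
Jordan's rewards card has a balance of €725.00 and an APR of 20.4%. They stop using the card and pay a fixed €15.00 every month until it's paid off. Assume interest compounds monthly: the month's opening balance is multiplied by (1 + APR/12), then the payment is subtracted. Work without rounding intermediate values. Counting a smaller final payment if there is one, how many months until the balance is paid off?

Monthly rate r = 20.4%/12 = 1.7% = 0.017.
Recurrence: B ← B·(1+r) − €15.00.
Month 1: interest €12.32; balance after payment €722.33.
Month 2: interest €12.28; balance after payment €719.60.
Closed form: n = −ln(1 − rB₀/P)/ln(1+r) = −ln(0.17833)/ln(1.017) ≈ 102.277, so the balance reaches zero during payment 103.

103 payments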